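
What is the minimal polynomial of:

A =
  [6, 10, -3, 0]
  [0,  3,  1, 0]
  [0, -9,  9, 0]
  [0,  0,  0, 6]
x^3 - 18*x^2 + 108*x - 216

The characteristic polynomial is χ_A(x) = (x - 6)^4, so the eigenvalues are known. The minimal polynomial is
  m_A(x) = Π_λ (x − λ)^{k_λ}
where k_λ is the size of the *largest* Jordan block for λ (equivalently, the smallest k with (A − λI)^k v = 0 for every generalised eigenvector v of λ).

  λ = 6: largest Jordan block has size 3, contributing (x − 6)^3

So m_A(x) = (x - 6)^3 = x^3 - 18*x^2 + 108*x - 216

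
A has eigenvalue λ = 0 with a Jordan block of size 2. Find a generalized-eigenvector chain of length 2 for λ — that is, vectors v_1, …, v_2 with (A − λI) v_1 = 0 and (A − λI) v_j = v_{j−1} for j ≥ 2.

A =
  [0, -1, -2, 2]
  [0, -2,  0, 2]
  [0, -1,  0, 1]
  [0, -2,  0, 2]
A Jordan chain for λ = 0 of length 2:
v_1 = (-1, -2, -1, -2)ᵀ
v_2 = (0, 1, 0, 0)ᵀ

Let N = A − (0)·I. We want v_2 with N^2 v_2 = 0 but N^1 v_2 ≠ 0; then v_{j-1} := N · v_j for j = 2, …, 2.

Pick v_2 = (0, 1, 0, 0)ᵀ.
Then v_1 = N · v_2 = (-1, -2, -1, -2)ᵀ.

Sanity check: (A − (0)·I) v_1 = (0, 0, 0, 0)ᵀ = 0. ✓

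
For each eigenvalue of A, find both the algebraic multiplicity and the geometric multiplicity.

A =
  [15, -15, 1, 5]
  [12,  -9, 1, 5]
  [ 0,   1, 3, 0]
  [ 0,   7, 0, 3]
λ = 3: alg = 4, geom = 2

Step 1 — factor the characteristic polynomial to read off the algebraic multiplicities:
  χ_A(x) = (x - 3)^4

Step 2 — compute geometric multiplicities via the rank-nullity identity g(λ) = n − rank(A − λI):
  rank(A − (3)·I) = 2, so dim ker(A − (3)·I) = n − 2 = 2

Summary:
  λ = 3: algebraic multiplicity = 4, geometric multiplicity = 2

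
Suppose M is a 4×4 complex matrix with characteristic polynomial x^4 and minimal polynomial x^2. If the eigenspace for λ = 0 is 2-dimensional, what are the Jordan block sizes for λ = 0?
Block sizes for λ = 0: [2, 2]

Step 1 — from the characteristic polynomial, algebraic multiplicity of λ = 0 is 4. From dim ker(M − (0)·I) = 2, there are exactly 2 Jordan blocks for λ = 0.
Step 2 — from the minimal polynomial, the factor (x − 0)^2 tells us the largest block for λ = 0 has size 2.
Step 3 — with total size 4, 2 blocks, and largest block 2, the block sizes (in nonincreasing order) are [2, 2].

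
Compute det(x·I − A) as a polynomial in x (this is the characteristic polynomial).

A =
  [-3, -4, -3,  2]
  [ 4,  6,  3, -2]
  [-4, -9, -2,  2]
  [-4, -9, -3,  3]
x^4 - 4*x^3 + 6*x^2 - 4*x + 1

Expanding det(x·I − A) (e.g. by cofactor expansion or by noting that A is similar to its Jordan form J, which has the same characteristic polynomial as A) gives
  χ_A(x) = x^4 - 4*x^3 + 6*x^2 - 4*x + 1
which factors as (x - 1)^4. The eigenvalues (with algebraic multiplicities) are λ = 1 with multiplicity 4.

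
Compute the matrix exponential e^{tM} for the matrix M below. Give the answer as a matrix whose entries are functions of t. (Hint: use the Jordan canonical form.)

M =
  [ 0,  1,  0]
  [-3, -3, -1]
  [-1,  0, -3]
e^{tM} =
  [t^2*exp(-2*t)/2 + 2*t*exp(-2*t) + exp(-2*t), t^2*exp(-2*t)/2 + t*exp(-2*t), -t^2*exp(-2*t)/2]
  [-t^2*exp(-2*t) - 3*t*exp(-2*t), -t^2*exp(-2*t) - t*exp(-2*t) + exp(-2*t), t^2*exp(-2*t) - t*exp(-2*t)]
  [-t^2*exp(-2*t)/2 - t*exp(-2*t), -t^2*exp(-2*t)/2, t^2*exp(-2*t)/2 - t*exp(-2*t) + exp(-2*t)]

Strategy: write M = P · J · P⁻¹ where J is a Jordan canonical form, so e^{tM} = P · e^{tJ} · P⁻¹, and e^{tJ} can be computed block-by-block.

M has Jordan form
J =
  [-2,  1,  0]
  [ 0, -2,  1]
  [ 0,  0, -2]
(up to reordering of blocks).

Per-block formulas:
  For a 3×3 Jordan block J_3(-2): exp(t · J_3(-2)) = e^(-2t)·(I + t·N + (t^2/2)·N^2), where N is the 3×3 nilpotent shift.

After assembling e^{tJ} and conjugating by P, we get:

e^{tM} =
  [t^2*exp(-2*t)/2 + 2*t*exp(-2*t) + exp(-2*t), t^2*exp(-2*t)/2 + t*exp(-2*t), -t^2*exp(-2*t)/2]
  [-t^2*exp(-2*t) - 3*t*exp(-2*t), -t^2*exp(-2*t) - t*exp(-2*t) + exp(-2*t), t^2*exp(-2*t) - t*exp(-2*t)]
  [-t^2*exp(-2*t)/2 - t*exp(-2*t), -t^2*exp(-2*t)/2, t^2*exp(-2*t)/2 - t*exp(-2*t) + exp(-2*t)]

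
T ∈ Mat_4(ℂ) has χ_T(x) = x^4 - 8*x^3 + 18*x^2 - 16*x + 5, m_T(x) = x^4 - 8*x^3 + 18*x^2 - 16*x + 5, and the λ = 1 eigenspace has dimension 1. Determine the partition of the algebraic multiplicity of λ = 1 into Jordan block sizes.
Block sizes for λ = 1: [3]

Step 1 — from the characteristic polynomial, algebraic multiplicity of λ = 1 is 3. From dim ker(T − (1)·I) = 1, there are exactly 1 Jordan blocks for λ = 1.
Step 2 — from the minimal polynomial, the factor (x − 1)^3 tells us the largest block for λ = 1 has size 3.
Step 3 — with total size 3, 1 blocks, and largest block 3, the block sizes (in nonincreasing order) are [3].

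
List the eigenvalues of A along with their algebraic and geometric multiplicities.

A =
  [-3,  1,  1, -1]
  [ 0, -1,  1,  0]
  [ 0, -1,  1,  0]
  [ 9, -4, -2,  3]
λ = 0: alg = 4, geom = 2

Step 1 — factor the characteristic polynomial to read off the algebraic multiplicities:
  χ_A(x) = x^4

Step 2 — compute geometric multiplicities via the rank-nullity identity g(λ) = n − rank(A − λI):
  rank(A − (0)·I) = 2, so dim ker(A − (0)·I) = n − 2 = 2

Summary:
  λ = 0: algebraic multiplicity = 4, geometric multiplicity = 2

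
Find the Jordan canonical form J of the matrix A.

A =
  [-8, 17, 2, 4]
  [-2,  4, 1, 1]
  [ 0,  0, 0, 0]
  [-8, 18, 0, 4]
J_3(0) ⊕ J_1(0)

The characteristic polynomial is
  det(x·I − A) = x^4

Eigenvalues and multiplicities (the geometric multiplicity of λ is n − rank(A − λI), which equals the number of Jordan blocks for λ):
  λ = 0: algebraic multiplicity = 4, geometric multiplicity = 2

Determining the block sizes for each eigenvalue:
  λ = 0: with am = 4 and gm = 2, the partition is not yet determined (e.g. several partitions of 4 into 2 parts exist). Let N = A − (0)·I. Computing rank(N^1) = 2, rank(N^2) = 1, rank(N^3) = 0; the number of blocks of size ≥ j is rank(N^{j−1}) − rank(N^j), giving [2, 1, 1]. So we have 1 block(s) of size 3, 1 block(s) of size 1 → block sizes [3, 1]

Assembling the blocks gives a Jordan form
J =
  [0, 1, 0, 0]
  [0, 0, 1, 0]
  [0, 0, 0, 0]
  [0, 0, 0, 0]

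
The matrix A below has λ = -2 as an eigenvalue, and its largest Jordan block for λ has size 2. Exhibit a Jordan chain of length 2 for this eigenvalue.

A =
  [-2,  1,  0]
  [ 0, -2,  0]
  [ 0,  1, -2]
A Jordan chain for λ = -2 of length 2:
v_1 = (1, 0, 1)ᵀ
v_2 = (0, 1, 0)ᵀ

Let N = A − (-2)·I. We want v_2 with N^2 v_2 = 0 but N^1 v_2 ≠ 0; then v_{j-1} := N · v_j for j = 2, …, 2.

Pick v_2 = (0, 1, 0)ᵀ.
Then v_1 = N · v_2 = (1, 0, 1)ᵀ.

Sanity check: (A − (-2)·I) v_1 = (0, 0, 0)ᵀ = 0. ✓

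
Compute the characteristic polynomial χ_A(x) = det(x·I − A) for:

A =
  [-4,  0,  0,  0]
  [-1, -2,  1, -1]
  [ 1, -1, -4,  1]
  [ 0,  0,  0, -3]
x^4 + 13*x^3 + 63*x^2 + 135*x + 108

Expanding det(x·I − A) (e.g. by cofactor expansion or by noting that A is similar to its Jordan form J, which has the same characteristic polynomial as A) gives
  χ_A(x) = x^4 + 13*x^3 + 63*x^2 + 135*x + 108
which factors as (x + 3)^3*(x + 4). The eigenvalues (with algebraic multiplicities) are λ = -4 with multiplicity 1, λ = -3 with multiplicity 3.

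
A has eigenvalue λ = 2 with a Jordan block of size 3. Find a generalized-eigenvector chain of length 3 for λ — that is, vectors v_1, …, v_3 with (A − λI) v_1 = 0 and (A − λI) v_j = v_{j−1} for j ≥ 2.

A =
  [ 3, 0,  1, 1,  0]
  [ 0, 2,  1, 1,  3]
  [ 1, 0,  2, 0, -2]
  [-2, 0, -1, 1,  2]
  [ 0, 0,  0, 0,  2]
A Jordan chain for λ = 2 of length 3:
v_1 = (0, -1, 1, -1, 0)ᵀ
v_2 = (1, 0, 1, -2, 0)ᵀ
v_3 = (1, 0, 0, 0, 0)ᵀ

Let N = A − (2)·I. We want v_3 with N^3 v_3 = 0 but N^2 v_3 ≠ 0; then v_{j-1} := N · v_j for j = 3, …, 2.

Pick v_3 = (1, 0, 0, 0, 0)ᵀ.
Then v_2 = N · v_3 = (1, 0, 1, -2, 0)ᵀ.
Then v_1 = N · v_2 = (0, -1, 1, -1, 0)ᵀ.

Sanity check: (A − (2)·I) v_1 = (0, 0, 0, 0, 0)ᵀ = 0. ✓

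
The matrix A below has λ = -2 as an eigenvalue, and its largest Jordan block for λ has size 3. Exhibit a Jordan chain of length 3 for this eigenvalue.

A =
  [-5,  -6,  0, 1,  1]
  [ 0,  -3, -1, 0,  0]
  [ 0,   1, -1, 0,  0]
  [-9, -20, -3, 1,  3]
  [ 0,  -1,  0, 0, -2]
A Jordan chain for λ = -2 of length 3:
v_1 = (3, 0, 0, 8, 1)ᵀ
v_2 = (-6, -1, 1, -20, -1)ᵀ
v_3 = (0, 1, 0, 0, 0)ᵀ

Let N = A − (-2)·I. We want v_3 with N^3 v_3 = 0 but N^2 v_3 ≠ 0; then v_{j-1} := N · v_j for j = 3, …, 2.

Pick v_3 = (0, 1, 0, 0, 0)ᵀ.
Then v_2 = N · v_3 = (-6, -1, 1, -20, -1)ᵀ.
Then v_1 = N · v_2 = (3, 0, 0, 8, 1)ᵀ.

Sanity check: (A − (-2)·I) v_1 = (0, 0, 0, 0, 0)ᵀ = 0. ✓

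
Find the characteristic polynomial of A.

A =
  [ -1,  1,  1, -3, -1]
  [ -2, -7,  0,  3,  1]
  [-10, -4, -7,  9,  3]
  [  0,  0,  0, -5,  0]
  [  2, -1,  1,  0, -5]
x^5 + 25*x^4 + 250*x^3 + 1250*x^2 + 3125*x + 3125

Expanding det(x·I − A) (e.g. by cofactor expansion or by noting that A is similar to its Jordan form J, which has the same characteristic polynomial as A) gives
  χ_A(x) = x^5 + 25*x^4 + 250*x^3 + 1250*x^2 + 3125*x + 3125
which factors as (x + 5)^5. The eigenvalues (with algebraic multiplicities) are λ = -5 with multiplicity 5.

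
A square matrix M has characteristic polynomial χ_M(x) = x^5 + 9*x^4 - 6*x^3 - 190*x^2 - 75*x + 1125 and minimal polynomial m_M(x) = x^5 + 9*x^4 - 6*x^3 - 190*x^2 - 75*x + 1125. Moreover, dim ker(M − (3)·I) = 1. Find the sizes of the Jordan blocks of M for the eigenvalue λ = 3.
Block sizes for λ = 3: [2]

Step 1 — from the characteristic polynomial, algebraic multiplicity of λ = 3 is 2. From dim ker(M − (3)·I) = 1, there are exactly 1 Jordan blocks for λ = 3.
Step 2 — from the minimal polynomial, the factor (x − 3)^2 tells us the largest block for λ = 3 has size 2.
Step 3 — with total size 2, 1 blocks, and largest block 2, the block sizes (in nonincreasing order) are [2].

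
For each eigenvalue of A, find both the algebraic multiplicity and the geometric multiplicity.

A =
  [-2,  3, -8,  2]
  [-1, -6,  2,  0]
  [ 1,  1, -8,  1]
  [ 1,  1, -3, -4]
λ = -5: alg = 4, geom = 2

Step 1 — factor the characteristic polynomial to read off the algebraic multiplicities:
  χ_A(x) = (x + 5)^4

Step 2 — compute geometric multiplicities via the rank-nullity identity g(λ) = n − rank(A − λI):
  rank(A − (-5)·I) = 2, so dim ker(A − (-5)·I) = n − 2 = 2

Summary:
  λ = -5: algebraic multiplicity = 4, geometric multiplicity = 2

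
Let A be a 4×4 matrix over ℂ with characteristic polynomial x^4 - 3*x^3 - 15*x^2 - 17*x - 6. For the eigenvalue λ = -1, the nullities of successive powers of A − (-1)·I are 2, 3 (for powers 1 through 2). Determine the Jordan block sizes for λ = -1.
Block sizes for λ = -1: [2, 1]

From the dimensions of kernels of powers, the number of Jordan blocks of size at least j is d_j − d_{j−1} where d_j = dim ker(N^j) (with d_0 = 0). Computing the differences gives [2, 1].
The number of blocks of size exactly k is (#blocks of size ≥ k) − (#blocks of size ≥ k + 1), so the partition is: 1 block(s) of size 1, 1 block(s) of size 2.
In nonincreasing order the block sizes are [2, 1].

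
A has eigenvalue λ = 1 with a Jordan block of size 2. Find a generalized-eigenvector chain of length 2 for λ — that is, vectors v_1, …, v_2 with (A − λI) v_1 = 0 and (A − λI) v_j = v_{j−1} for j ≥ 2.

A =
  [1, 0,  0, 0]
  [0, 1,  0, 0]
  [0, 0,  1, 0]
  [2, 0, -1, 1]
A Jordan chain for λ = 1 of length 2:
v_1 = (0, 0, 0, 2)ᵀ
v_2 = (1, 0, 0, 0)ᵀ

Let N = A − (1)·I. We want v_2 with N^2 v_2 = 0 but N^1 v_2 ≠ 0; then v_{j-1} := N · v_j for j = 2, …, 2.

Pick v_2 = (1, 0, 0, 0)ᵀ.
Then v_1 = N · v_2 = (0, 0, 0, 2)ᵀ.

Sanity check: (A − (1)·I) v_1 = (0, 0, 0, 0)ᵀ = 0. ✓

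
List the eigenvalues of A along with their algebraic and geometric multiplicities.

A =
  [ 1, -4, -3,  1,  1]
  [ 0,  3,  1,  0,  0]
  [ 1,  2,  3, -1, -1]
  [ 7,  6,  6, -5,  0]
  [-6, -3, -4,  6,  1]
λ = -5: alg = 1, geom = 1; λ = 2: alg = 4, geom = 2

Step 1 — factor the characteristic polynomial to read off the algebraic multiplicities:
  χ_A(x) = (x - 2)^4*(x + 5)

Step 2 — compute geometric multiplicities via the rank-nullity identity g(λ) = n − rank(A − λI):
  rank(A − (-5)·I) = 4, so dim ker(A − (-5)·I) = n − 4 = 1
  rank(A − (2)·I) = 3, so dim ker(A − (2)·I) = n − 3 = 2

Summary:
  λ = -5: algebraic multiplicity = 1, geometric multiplicity = 1
  λ = 2: algebraic multiplicity = 4, geometric multiplicity = 2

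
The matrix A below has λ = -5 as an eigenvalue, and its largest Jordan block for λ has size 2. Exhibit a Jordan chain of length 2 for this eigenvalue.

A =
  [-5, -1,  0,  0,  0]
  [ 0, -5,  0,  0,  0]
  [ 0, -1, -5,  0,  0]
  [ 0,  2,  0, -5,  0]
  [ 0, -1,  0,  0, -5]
A Jordan chain for λ = -5 of length 2:
v_1 = (-1, 0, -1, 2, -1)ᵀ
v_2 = (0, 1, 0, 0, 0)ᵀ

Let N = A − (-5)·I. We want v_2 with N^2 v_2 = 0 but N^1 v_2 ≠ 0; then v_{j-1} := N · v_j for j = 2, …, 2.

Pick v_2 = (0, 1, 0, 0, 0)ᵀ.
Then v_1 = N · v_2 = (-1, 0, -1, 2, -1)ᵀ.

Sanity check: (A − (-5)·I) v_1 = (0, 0, 0, 0, 0)ᵀ = 0. ✓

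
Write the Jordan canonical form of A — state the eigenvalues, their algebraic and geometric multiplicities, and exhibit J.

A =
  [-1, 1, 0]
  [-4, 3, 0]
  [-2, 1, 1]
J_2(1) ⊕ J_1(1)

The characteristic polynomial is
  det(x·I − A) = x^3 - 3*x^2 + 3*x - 1 = (x - 1)^3

Eigenvalues and multiplicities (the geometric multiplicity of λ is n − rank(A − λI), which equals the number of Jordan blocks for λ):
  λ = 1: algebraic multiplicity = 3, geometric multiplicity = 2

Determining the block sizes for each eigenvalue:
  λ = 1: 2 blocks summing to 3 forces exactly one block of size 2 and the rest size 1 → block sizes [2, 1]

Assembling the blocks gives a Jordan form
J =
  [1, 1, 0]
  [0, 1, 0]
  [0, 0, 1]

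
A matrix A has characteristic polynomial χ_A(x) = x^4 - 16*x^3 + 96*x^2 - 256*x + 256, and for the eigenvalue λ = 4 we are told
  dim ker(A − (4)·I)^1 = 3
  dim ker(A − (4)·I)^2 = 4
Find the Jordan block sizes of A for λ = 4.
Block sizes for λ = 4: [2, 1, 1]

From the dimensions of kernels of powers, the number of Jordan blocks of size at least j is d_j − d_{j−1} where d_j = dim ker(N^j) (with d_0 = 0). Computing the differences gives [3, 1].
The number of blocks of size exactly k is (#blocks of size ≥ k) − (#blocks of size ≥ k + 1), so the partition is: 2 block(s) of size 1, 1 block(s) of size 2.
In nonincreasing order the block sizes are [2, 1, 1].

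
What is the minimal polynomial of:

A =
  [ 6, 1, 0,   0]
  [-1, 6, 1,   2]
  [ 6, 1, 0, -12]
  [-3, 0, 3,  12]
x^3 - 18*x^2 + 108*x - 216

The characteristic polynomial is χ_A(x) = (x - 6)^4, so the eigenvalues are known. The minimal polynomial is
  m_A(x) = Π_λ (x − λ)^{k_λ}
where k_λ is the size of the *largest* Jordan block for λ (equivalently, the smallest k with (A − λI)^k v = 0 for every generalised eigenvector v of λ).

  λ = 6: largest Jordan block has size 3, contributing (x − 6)^3

So m_A(x) = (x - 6)^3 = x^3 - 18*x^2 + 108*x - 216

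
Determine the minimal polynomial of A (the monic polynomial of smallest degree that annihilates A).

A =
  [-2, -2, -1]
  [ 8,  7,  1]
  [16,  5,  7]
x^3 - 12*x^2 + 48*x - 64

The characteristic polynomial is χ_A(x) = (x - 4)^3, so the eigenvalues are known. The minimal polynomial is
  m_A(x) = Π_λ (x − λ)^{k_λ}
where k_λ is the size of the *largest* Jordan block for λ (equivalently, the smallest k with (A − λI)^k v = 0 for every generalised eigenvector v of λ).

  λ = 4: largest Jordan block has size 3, contributing (x − 4)^3

So m_A(x) = (x - 4)^3 = x^3 - 12*x^2 + 48*x - 64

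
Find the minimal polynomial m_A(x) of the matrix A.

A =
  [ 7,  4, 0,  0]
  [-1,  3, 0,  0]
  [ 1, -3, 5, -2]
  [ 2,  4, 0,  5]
x^3 - 15*x^2 + 75*x - 125

The characteristic polynomial is χ_A(x) = (x - 5)^4, so the eigenvalues are known. The minimal polynomial is
  m_A(x) = Π_λ (x − λ)^{k_λ}
where k_λ is the size of the *largest* Jordan block for λ (equivalently, the smallest k with (A − λI)^k v = 0 for every generalised eigenvector v of λ).

  λ = 5: largest Jordan block has size 3, contributing (x − 5)^3

So m_A(x) = (x - 5)^3 = x^3 - 15*x^2 + 75*x - 125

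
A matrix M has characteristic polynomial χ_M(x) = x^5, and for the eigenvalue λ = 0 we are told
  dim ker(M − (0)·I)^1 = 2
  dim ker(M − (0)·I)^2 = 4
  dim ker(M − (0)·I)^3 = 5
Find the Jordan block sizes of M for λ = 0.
Block sizes for λ = 0: [3, 2]

From the dimensions of kernels of powers, the number of Jordan blocks of size at least j is d_j − d_{j−1} where d_j = dim ker(N^j) (with d_0 = 0). Computing the differences gives [2, 2, 1].
The number of blocks of size exactly k is (#blocks of size ≥ k) − (#blocks of size ≥ k + 1), so the partition is: 1 block(s) of size 2, 1 block(s) of size 3.
In nonincreasing order the block sizes are [3, 2].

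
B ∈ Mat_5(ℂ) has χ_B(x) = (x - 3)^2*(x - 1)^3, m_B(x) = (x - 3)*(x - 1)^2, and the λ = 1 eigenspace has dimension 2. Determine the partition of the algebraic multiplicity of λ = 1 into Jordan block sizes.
Block sizes for λ = 1: [2, 1]

Step 1 — from the characteristic polynomial, algebraic multiplicity of λ = 1 is 3. From dim ker(B − (1)·I) = 2, there are exactly 2 Jordan blocks for λ = 1.
Step 2 — from the minimal polynomial, the factor (x − 1)^2 tells us the largest block for λ = 1 has size 2.
Step 3 — with total size 3, 2 blocks, and largest block 2, the block sizes (in nonincreasing order) are [2, 1].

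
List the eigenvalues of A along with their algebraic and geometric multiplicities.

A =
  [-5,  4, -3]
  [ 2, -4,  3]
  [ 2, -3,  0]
λ = -3: alg = 3, geom = 1

Step 1 — factor the characteristic polynomial to read off the algebraic multiplicities:
  χ_A(x) = (x + 3)^3

Step 2 — compute geometric multiplicities via the rank-nullity identity g(λ) = n − rank(A − λI):
  rank(A − (-3)·I) = 2, so dim ker(A − (-3)·I) = n − 2 = 1

Summary:
  λ = -3: algebraic multiplicity = 3, geometric multiplicity = 1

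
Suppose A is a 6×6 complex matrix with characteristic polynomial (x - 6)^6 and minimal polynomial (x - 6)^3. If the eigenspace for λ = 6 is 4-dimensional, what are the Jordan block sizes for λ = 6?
Block sizes for λ = 6: [3, 1, 1, 1]

Step 1 — from the characteristic polynomial, algebraic multiplicity of λ = 6 is 6. From dim ker(A − (6)·I) = 4, there are exactly 4 Jordan blocks for λ = 6.
Step 2 — from the minimal polynomial, the factor (x − 6)^3 tells us the largest block for λ = 6 has size 3.
Step 3 — with total size 6, 4 blocks, and largest block 3, the block sizes (in nonincreasing order) are [3, 1, 1, 1].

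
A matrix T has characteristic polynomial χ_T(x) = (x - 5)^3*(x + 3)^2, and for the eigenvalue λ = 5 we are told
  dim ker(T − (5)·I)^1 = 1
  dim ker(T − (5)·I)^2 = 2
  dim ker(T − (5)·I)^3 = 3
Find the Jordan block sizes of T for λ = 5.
Block sizes for λ = 5: [3]

From the dimensions of kernels of powers, the number of Jordan blocks of size at least j is d_j − d_{j−1} where d_j = dim ker(N^j) (with d_0 = 0). Computing the differences gives [1, 1, 1].
The number of blocks of size exactly k is (#blocks of size ≥ k) − (#blocks of size ≥ k + 1), so the partition is: 1 block(s) of size 3.
In nonincreasing order the block sizes are [3].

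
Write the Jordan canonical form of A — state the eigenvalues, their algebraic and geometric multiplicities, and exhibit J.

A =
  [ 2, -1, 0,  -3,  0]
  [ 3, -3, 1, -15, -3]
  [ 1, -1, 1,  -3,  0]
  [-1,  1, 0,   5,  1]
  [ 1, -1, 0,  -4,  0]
J_3(1) ⊕ J_2(1)

The characteristic polynomial is
  det(x·I − A) = x^5 - 5*x^4 + 10*x^3 - 10*x^2 + 5*x - 1 = (x - 1)^5

Eigenvalues and multiplicities (the geometric multiplicity of λ is n − rank(A − λI), which equals the number of Jordan blocks for λ):
  λ = 1: algebraic multiplicity = 5, geometric multiplicity = 2

Determining the block sizes for each eigenvalue:
  λ = 1: with am = 5 and gm = 2, the partition is not yet determined (e.g. several partitions of 5 into 2 parts exist). Let N = A − (1)·I. Computing rank(N^1) = 3, rank(N^2) = 1, rank(N^3) = 0; the number of blocks of size ≥ j is rank(N^{j−1}) − rank(N^j), giving [2, 2, 1]. So we have 1 block(s) of size 3, 1 block(s) of size 2 → block sizes [3, 2]

Assembling the blocks gives a Jordan form
J =
  [1, 1, 0, 0, 0]
  [0, 1, 1, 0, 0]
  [0, 0, 1, 0, 0]
  [0, 0, 0, 1, 1]
  [0, 0, 0, 0, 1]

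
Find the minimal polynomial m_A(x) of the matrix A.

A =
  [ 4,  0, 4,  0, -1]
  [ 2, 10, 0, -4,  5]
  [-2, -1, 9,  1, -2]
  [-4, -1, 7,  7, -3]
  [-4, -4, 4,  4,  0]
x^2 - 12*x + 36

The characteristic polynomial is χ_A(x) = (x - 6)^5, so the eigenvalues are known. The minimal polynomial is
  m_A(x) = Π_λ (x − λ)^{k_λ}
where k_λ is the size of the *largest* Jordan block for λ (equivalently, the smallest k with (A − λI)^k v = 0 for every generalised eigenvector v of λ).

  λ = 6: largest Jordan block has size 2, contributing (x − 6)^2

So m_A(x) = (x - 6)^2 = x^2 - 12*x + 36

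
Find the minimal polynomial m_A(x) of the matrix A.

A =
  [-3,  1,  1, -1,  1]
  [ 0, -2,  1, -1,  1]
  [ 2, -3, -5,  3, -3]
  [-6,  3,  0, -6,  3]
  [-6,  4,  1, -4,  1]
x^3 + 9*x^2 + 27*x + 27

The characteristic polynomial is χ_A(x) = (x + 3)^5, so the eigenvalues are known. The minimal polynomial is
  m_A(x) = Π_λ (x − λ)^{k_λ}
where k_λ is the size of the *largest* Jordan block for λ (equivalently, the smallest k with (A − λI)^k v = 0 for every generalised eigenvector v of λ).

  λ = -3: largest Jordan block has size 3, contributing (x + 3)^3

So m_A(x) = (x + 3)^3 = x^3 + 9*x^2 + 27*x + 27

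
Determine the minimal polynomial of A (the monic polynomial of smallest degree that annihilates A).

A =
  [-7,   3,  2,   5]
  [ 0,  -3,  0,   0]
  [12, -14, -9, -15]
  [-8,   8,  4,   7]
x^2 + 6*x + 9

The characteristic polynomial is χ_A(x) = (x + 3)^4, so the eigenvalues are known. The minimal polynomial is
  m_A(x) = Π_λ (x − λ)^{k_λ}
where k_λ is the size of the *largest* Jordan block for λ (equivalently, the smallest k with (A − λI)^k v = 0 for every generalised eigenvector v of λ).

  λ = -3: largest Jordan block has size 2, contributing (x + 3)^2

So m_A(x) = (x + 3)^2 = x^2 + 6*x + 9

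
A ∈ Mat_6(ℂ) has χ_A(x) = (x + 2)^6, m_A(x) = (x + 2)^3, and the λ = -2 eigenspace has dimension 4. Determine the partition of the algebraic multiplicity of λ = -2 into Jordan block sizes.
Block sizes for λ = -2: [3, 1, 1, 1]

Step 1 — from the characteristic polynomial, algebraic multiplicity of λ = -2 is 6. From dim ker(A − (-2)·I) = 4, there are exactly 4 Jordan blocks for λ = -2.
Step 2 — from the minimal polynomial, the factor (x + 2)^3 tells us the largest block for λ = -2 has size 3.
Step 3 — with total size 6, 4 blocks, and largest block 3, the block sizes (in nonincreasing order) are [3, 1, 1, 1].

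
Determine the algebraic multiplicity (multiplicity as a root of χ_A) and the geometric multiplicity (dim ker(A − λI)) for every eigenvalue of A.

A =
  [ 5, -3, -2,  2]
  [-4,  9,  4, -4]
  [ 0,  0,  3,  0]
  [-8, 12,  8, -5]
λ = 3: alg = 4, geom = 3

Step 1 — factor the characteristic polynomial to read off the algebraic multiplicities:
  χ_A(x) = (x - 3)^4

Step 2 — compute geometric multiplicities via the rank-nullity identity g(λ) = n − rank(A − λI):
  rank(A − (3)·I) = 1, so dim ker(A − (3)·I) = n − 1 = 3

Summary:
  λ = 3: algebraic multiplicity = 4, geometric multiplicity = 3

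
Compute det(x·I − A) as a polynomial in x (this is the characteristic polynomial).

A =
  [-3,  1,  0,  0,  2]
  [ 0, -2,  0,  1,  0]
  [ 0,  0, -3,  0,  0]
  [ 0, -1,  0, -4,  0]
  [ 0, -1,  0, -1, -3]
x^5 + 15*x^4 + 90*x^3 + 270*x^2 + 405*x + 243

Expanding det(x·I − A) (e.g. by cofactor expansion or by noting that A is similar to its Jordan form J, which has the same characteristic polynomial as A) gives
  χ_A(x) = x^5 + 15*x^4 + 90*x^3 + 270*x^2 + 405*x + 243
which factors as (x + 3)^5. The eigenvalues (with algebraic multiplicities) are λ = -3 with multiplicity 5.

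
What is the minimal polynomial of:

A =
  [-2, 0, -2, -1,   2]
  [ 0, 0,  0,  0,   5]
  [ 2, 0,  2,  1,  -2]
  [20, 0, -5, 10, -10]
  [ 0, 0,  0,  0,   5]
x^3 - 10*x^2 + 25*x

The characteristic polynomial is χ_A(x) = x^2*(x - 5)^3, so the eigenvalues are known. The minimal polynomial is
  m_A(x) = Π_λ (x − λ)^{k_λ}
where k_λ is the size of the *largest* Jordan block for λ (equivalently, the smallest k with (A − λI)^k v = 0 for every generalised eigenvector v of λ).

  λ = 0: largest Jordan block has size 1, contributing (x − 0)
  λ = 5: largest Jordan block has size 2, contributing (x − 5)^2

So m_A(x) = x*(x - 5)^2 = x^3 - 10*x^2 + 25*x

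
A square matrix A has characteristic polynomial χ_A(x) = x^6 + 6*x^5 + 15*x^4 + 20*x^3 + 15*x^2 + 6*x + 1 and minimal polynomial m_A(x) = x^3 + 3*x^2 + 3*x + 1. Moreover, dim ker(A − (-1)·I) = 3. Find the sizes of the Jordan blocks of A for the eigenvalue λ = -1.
Block sizes for λ = -1: [3, 2, 1]

Step 1 — from the characteristic polynomial, algebraic multiplicity of λ = -1 is 6. From dim ker(A − (-1)·I) = 3, there are exactly 3 Jordan blocks for λ = -1.
Step 2 — from the minimal polynomial, the factor (x + 1)^3 tells us the largest block for λ = -1 has size 3.
Step 3 — with total size 6, 3 blocks, and largest block 3, the block sizes (in nonincreasing order) are [3, 2, 1].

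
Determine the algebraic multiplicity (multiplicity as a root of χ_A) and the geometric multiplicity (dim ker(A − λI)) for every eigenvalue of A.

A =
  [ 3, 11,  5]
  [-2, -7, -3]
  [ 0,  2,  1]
λ = -1: alg = 3, geom = 1

Step 1 — factor the characteristic polynomial to read off the algebraic multiplicities:
  χ_A(x) = (x + 1)^3

Step 2 — compute geometric multiplicities via the rank-nullity identity g(λ) = n − rank(A − λI):
  rank(A − (-1)·I) = 2, so dim ker(A − (-1)·I) = n − 2 = 1

Summary:
  λ = -1: algebraic multiplicity = 3, geometric multiplicity = 1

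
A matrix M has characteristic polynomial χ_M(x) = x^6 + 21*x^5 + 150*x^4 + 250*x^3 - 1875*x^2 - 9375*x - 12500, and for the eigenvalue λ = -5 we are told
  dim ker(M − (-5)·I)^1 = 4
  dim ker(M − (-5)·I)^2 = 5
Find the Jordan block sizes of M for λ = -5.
Block sizes for λ = -5: [2, 1, 1, 1]

From the dimensions of kernels of powers, the number of Jordan blocks of size at least j is d_j − d_{j−1} where d_j = dim ker(N^j) (with d_0 = 0). Computing the differences gives [4, 1].
The number of blocks of size exactly k is (#blocks of size ≥ k) − (#blocks of size ≥ k + 1), so the partition is: 3 block(s) of size 1, 1 block(s) of size 2.
In nonincreasing order the block sizes are [2, 1, 1, 1].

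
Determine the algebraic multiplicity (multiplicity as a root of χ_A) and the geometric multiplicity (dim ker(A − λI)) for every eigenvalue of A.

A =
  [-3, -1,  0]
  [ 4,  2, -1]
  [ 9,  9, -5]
λ = -2: alg = 3, geom = 1

Step 1 — factor the characteristic polynomial to read off the algebraic multiplicities:
  χ_A(x) = (x + 2)^3

Step 2 — compute geometric multiplicities via the rank-nullity identity g(λ) = n − rank(A − λI):
  rank(A − (-2)·I) = 2, so dim ker(A − (-2)·I) = n − 2 = 1

Summary:
  λ = -2: algebraic multiplicity = 3, geometric multiplicity = 1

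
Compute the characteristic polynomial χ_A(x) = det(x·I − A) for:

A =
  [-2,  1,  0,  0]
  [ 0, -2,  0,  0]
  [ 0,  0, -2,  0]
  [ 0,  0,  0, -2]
x^4 + 8*x^3 + 24*x^2 + 32*x + 16

Expanding det(x·I − A) (e.g. by cofactor expansion or by noting that A is similar to its Jordan form J, which has the same characteristic polynomial as A) gives
  χ_A(x) = x^4 + 8*x^3 + 24*x^2 + 32*x + 16
which factors as (x + 2)^4. The eigenvalues (with algebraic multiplicities) are λ = -2 with multiplicity 4.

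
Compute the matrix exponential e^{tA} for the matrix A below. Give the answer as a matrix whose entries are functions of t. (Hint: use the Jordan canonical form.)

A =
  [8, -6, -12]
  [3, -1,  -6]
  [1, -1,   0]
e^{tA} =
  [6*exp(3*t) - 5*exp(2*t), -6*exp(3*t) + 6*exp(2*t), -12*exp(3*t) + 12*exp(2*t)]
  [3*exp(3*t) - 3*exp(2*t), -3*exp(3*t) + 4*exp(2*t), -6*exp(3*t) + 6*exp(2*t)]
  [exp(3*t) - exp(2*t), -exp(3*t) + exp(2*t), -2*exp(3*t) + 3*exp(2*t)]

Strategy: write A = P · J · P⁻¹ where J is a Jordan canonical form, so e^{tA} = P · e^{tJ} · P⁻¹, and e^{tJ} can be computed block-by-block.

A has Jordan form
J =
  [2, 0, 0]
  [0, 2, 0]
  [0, 0, 3]
(up to reordering of blocks).

Per-block formulas:
  For a 1×1 block at λ = 2: exp(t · [2]) = [e^(2t)].
  For a 1×1 block at λ = 3: exp(t · [3]) = [e^(3t)].

After assembling e^{tJ} and conjugating by P, we get:

e^{tA} =
  [6*exp(3*t) - 5*exp(2*t), -6*exp(3*t) + 6*exp(2*t), -12*exp(3*t) + 12*exp(2*t)]
  [3*exp(3*t) - 3*exp(2*t), -3*exp(3*t) + 4*exp(2*t), -6*exp(3*t) + 6*exp(2*t)]
  [exp(3*t) - exp(2*t), -exp(3*t) + exp(2*t), -2*exp(3*t) + 3*exp(2*t)]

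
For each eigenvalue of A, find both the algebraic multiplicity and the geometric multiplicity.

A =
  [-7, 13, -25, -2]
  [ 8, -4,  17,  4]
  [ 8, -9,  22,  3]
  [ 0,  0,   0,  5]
λ = 1: alg = 1, geom = 1; λ = 5: alg = 3, geom = 1

Step 1 — factor the characteristic polynomial to read off the algebraic multiplicities:
  χ_A(x) = (x - 5)^3*(x - 1)

Step 2 — compute geometric multiplicities via the rank-nullity identity g(λ) = n − rank(A − λI):
  rank(A − (1)·I) = 3, so dim ker(A − (1)·I) = n − 3 = 1
  rank(A − (5)·I) = 3, so dim ker(A − (5)·I) = n − 3 = 1

Summary:
  λ = 1: algebraic multiplicity = 1, geometric multiplicity = 1
  λ = 5: algebraic multiplicity = 3, geometric multiplicity = 1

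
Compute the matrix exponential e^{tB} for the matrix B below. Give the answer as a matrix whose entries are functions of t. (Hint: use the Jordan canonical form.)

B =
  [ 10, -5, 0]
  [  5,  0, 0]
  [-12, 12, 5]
e^{tB} =
  [5*t*exp(5*t) + exp(5*t), -5*t*exp(5*t), 0]
  [5*t*exp(5*t), -5*t*exp(5*t) + exp(5*t), 0]
  [-12*t*exp(5*t), 12*t*exp(5*t), exp(5*t)]

Strategy: write B = P · J · P⁻¹ where J is a Jordan canonical form, so e^{tB} = P · e^{tJ} · P⁻¹, and e^{tJ} can be computed block-by-block.

B has Jordan form
J =
  [5, 1, 0]
  [0, 5, 0]
  [0, 0, 5]
(up to reordering of blocks).

Per-block formulas:
  For a 1×1 block at λ = 5: exp(t · [5]) = [e^(5t)].
  For a 2×2 Jordan block J_2(5): exp(t · J_2(5)) = e^(5t)·(I + t·N), where N is the 2×2 nilpotent shift.

After assembling e^{tJ} and conjugating by P, we get:

e^{tB} =
  [5*t*exp(5*t) + exp(5*t), -5*t*exp(5*t), 0]
  [5*t*exp(5*t), -5*t*exp(5*t) + exp(5*t), 0]
  [-12*t*exp(5*t), 12*t*exp(5*t), exp(5*t)]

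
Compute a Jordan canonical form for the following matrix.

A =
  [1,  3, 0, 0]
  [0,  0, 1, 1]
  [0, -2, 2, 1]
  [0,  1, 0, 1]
J_3(1) ⊕ J_1(1)

The characteristic polynomial is
  det(x·I − A) = x^4 - 4*x^3 + 6*x^2 - 4*x + 1 = (x - 1)^4

Eigenvalues and multiplicities (the geometric multiplicity of λ is n − rank(A − λI), which equals the number of Jordan blocks for λ):
  λ = 1: algebraic multiplicity = 4, geometric multiplicity = 2

Determining the block sizes for each eigenvalue:
  λ = 1: with am = 4 and gm = 2, the partition is not yet determined (e.g. several partitions of 4 into 2 parts exist). Let N = A − (1)·I. Computing rank(N^1) = 2, rank(N^2) = 1, rank(N^3) = 0; the number of blocks of size ≥ j is rank(N^{j−1}) − rank(N^j), giving [2, 1, 1]. So we have 1 block(s) of size 3, 1 block(s) of size 1 → block sizes [3, 1]

Assembling the blocks gives a Jordan form
J =
  [1, 1, 0, 0]
  [0, 1, 1, 0]
  [0, 0, 1, 0]
  [0, 0, 0, 1]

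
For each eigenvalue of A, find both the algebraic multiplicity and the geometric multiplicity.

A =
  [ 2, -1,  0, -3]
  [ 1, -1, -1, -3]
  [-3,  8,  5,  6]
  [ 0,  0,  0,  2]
λ = 2: alg = 4, geom = 2

Step 1 — factor the characteristic polynomial to read off the algebraic multiplicities:
  χ_A(x) = (x - 2)^4

Step 2 — compute geometric multiplicities via the rank-nullity identity g(λ) = n − rank(A − λI):
  rank(A − (2)·I) = 2, so dim ker(A − (2)·I) = n − 2 = 2

Summary:
  λ = 2: algebraic multiplicity = 4, geometric multiplicity = 2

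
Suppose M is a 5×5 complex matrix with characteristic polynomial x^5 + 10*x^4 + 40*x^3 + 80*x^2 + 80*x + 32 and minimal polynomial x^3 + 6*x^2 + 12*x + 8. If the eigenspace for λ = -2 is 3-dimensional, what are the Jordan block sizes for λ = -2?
Block sizes for λ = -2: [3, 1, 1]

Step 1 — from the characteristic polynomial, algebraic multiplicity of λ = -2 is 5. From dim ker(M − (-2)·I) = 3, there are exactly 3 Jordan blocks for λ = -2.
Step 2 — from the minimal polynomial, the factor (x + 2)^3 tells us the largest block for λ = -2 has size 3.
Step 3 — with total size 5, 3 blocks, and largest block 3, the block sizes (in nonincreasing order) are [3, 1, 1].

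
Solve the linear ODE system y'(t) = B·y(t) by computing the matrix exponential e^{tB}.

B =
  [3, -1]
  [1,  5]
e^{tB} =
  [-t*exp(4*t) + exp(4*t), -t*exp(4*t)]
  [t*exp(4*t), t*exp(4*t) + exp(4*t)]

Strategy: write B = P · J · P⁻¹ where J is a Jordan canonical form, so e^{tB} = P · e^{tJ} · P⁻¹, and e^{tJ} can be computed block-by-block.

B has Jordan form
J =
  [4, 1]
  [0, 4]
(up to reordering of blocks).

Per-block formulas:
  For a 2×2 Jordan block J_2(4): exp(t · J_2(4)) = e^(4t)·(I + t·N), where N is the 2×2 nilpotent shift.

After assembling e^{tJ} and conjugating by P, we get:

e^{tB} =
  [-t*exp(4*t) + exp(4*t), -t*exp(4*t)]
  [t*exp(4*t), t*exp(4*t) + exp(4*t)]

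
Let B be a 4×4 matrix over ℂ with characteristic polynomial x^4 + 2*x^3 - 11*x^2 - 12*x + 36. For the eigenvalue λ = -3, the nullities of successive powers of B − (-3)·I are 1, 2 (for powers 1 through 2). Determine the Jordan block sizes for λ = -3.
Block sizes for λ = -3: [2]

From the dimensions of kernels of powers, the number of Jordan blocks of size at least j is d_j − d_{j−1} where d_j = dim ker(N^j) (with d_0 = 0). Computing the differences gives [1, 1].
The number of blocks of size exactly k is (#blocks of size ≥ k) − (#blocks of size ≥ k + 1), so the partition is: 1 block(s) of size 2.
In nonincreasing order the block sizes are [2].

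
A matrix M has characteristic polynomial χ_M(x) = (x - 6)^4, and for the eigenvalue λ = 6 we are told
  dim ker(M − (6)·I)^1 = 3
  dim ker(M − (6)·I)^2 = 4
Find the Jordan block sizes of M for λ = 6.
Block sizes for λ = 6: [2, 1, 1]

From the dimensions of kernels of powers, the number of Jordan blocks of size at least j is d_j − d_{j−1} where d_j = dim ker(N^j) (with d_0 = 0). Computing the differences gives [3, 1].
The number of blocks of size exactly k is (#blocks of size ≥ k) − (#blocks of size ≥ k + 1), so the partition is: 2 block(s) of size 1, 1 block(s) of size 2.
In nonincreasing order the block sizes are [2, 1, 1].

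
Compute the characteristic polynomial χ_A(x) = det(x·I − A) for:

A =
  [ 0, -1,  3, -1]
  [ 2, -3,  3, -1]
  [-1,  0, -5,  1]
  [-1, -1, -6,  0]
x^4 + 8*x^3 + 24*x^2 + 32*x + 16

Expanding det(x·I − A) (e.g. by cofactor expansion or by noting that A is similar to its Jordan form J, which has the same characteristic polynomial as A) gives
  χ_A(x) = x^4 + 8*x^3 + 24*x^2 + 32*x + 16
which factors as (x + 2)^4. The eigenvalues (with algebraic multiplicities) are λ = -2 with multiplicity 4.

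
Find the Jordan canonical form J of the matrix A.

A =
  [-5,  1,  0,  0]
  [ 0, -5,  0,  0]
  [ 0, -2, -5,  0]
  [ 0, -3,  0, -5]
J_2(-5) ⊕ J_1(-5) ⊕ J_1(-5)

The characteristic polynomial is
  det(x·I − A) = x^4 + 20*x^3 + 150*x^2 + 500*x + 625 = (x + 5)^4

Eigenvalues and multiplicities (the geometric multiplicity of λ is n − rank(A − λI), which equals the number of Jordan blocks for λ):
  λ = -5: algebraic multiplicity = 4, geometric multiplicity = 3

Determining the block sizes for each eigenvalue:
  λ = -5: 3 blocks summing to 4 forces exactly one block of size 2 and the rest size 1 → block sizes [2, 1, 1]

Assembling the blocks gives a Jordan form
J =
  [-5,  1,  0,  0]
  [ 0, -5,  0,  0]
  [ 0,  0, -5,  0]
  [ 0,  0,  0, -5]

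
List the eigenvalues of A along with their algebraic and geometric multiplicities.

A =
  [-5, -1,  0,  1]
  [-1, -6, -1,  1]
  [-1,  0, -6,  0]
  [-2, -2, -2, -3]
λ = -5: alg = 4, geom = 2

Step 1 — factor the characteristic polynomial to read off the algebraic multiplicities:
  χ_A(x) = (x + 5)^4

Step 2 — compute geometric multiplicities via the rank-nullity identity g(λ) = n − rank(A − λI):
  rank(A − (-5)·I) = 2, so dim ker(A − (-5)·I) = n − 2 = 2

Summary:
  λ = -5: algebraic multiplicity = 4, geometric multiplicity = 2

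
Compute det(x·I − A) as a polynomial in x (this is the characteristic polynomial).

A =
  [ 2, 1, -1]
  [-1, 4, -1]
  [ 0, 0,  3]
x^3 - 9*x^2 + 27*x - 27

Expanding det(x·I − A) (e.g. by cofactor expansion or by noting that A is similar to its Jordan form J, which has the same characteristic polynomial as A) gives
  χ_A(x) = x^3 - 9*x^2 + 27*x - 27
which factors as (x - 3)^3. The eigenvalues (with algebraic multiplicities) are λ = 3 with multiplicity 3.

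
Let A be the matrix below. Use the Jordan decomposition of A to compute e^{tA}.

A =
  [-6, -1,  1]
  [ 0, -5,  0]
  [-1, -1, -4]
e^{tA} =
  [-t*exp(-5*t) + exp(-5*t), -t*exp(-5*t), t*exp(-5*t)]
  [0, exp(-5*t), 0]
  [-t*exp(-5*t), -t*exp(-5*t), t*exp(-5*t) + exp(-5*t)]

Strategy: write A = P · J · P⁻¹ where J is a Jordan canonical form, so e^{tA} = P · e^{tJ} · P⁻¹, and e^{tJ} can be computed block-by-block.

A has Jordan form
J =
  [-5,  1,  0]
  [ 0, -5,  0]
  [ 0,  0, -5]
(up to reordering of blocks).

Per-block formulas:
  For a 1×1 block at λ = -5: exp(t · [-5]) = [e^(-5t)].
  For a 2×2 Jordan block J_2(-5): exp(t · J_2(-5)) = e^(-5t)·(I + t·N), where N is the 2×2 nilpotent shift.

After assembling e^{tJ} and conjugating by P, we get:

e^{tA} =
  [-t*exp(-5*t) + exp(-5*t), -t*exp(-5*t), t*exp(-5*t)]
  [0, exp(-5*t), 0]
  [-t*exp(-5*t), -t*exp(-5*t), t*exp(-5*t) + exp(-5*t)]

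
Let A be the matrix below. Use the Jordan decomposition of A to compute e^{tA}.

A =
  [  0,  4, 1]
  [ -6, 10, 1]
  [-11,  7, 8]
e^{tA} =
  [t^2*exp(6*t)/2 - 6*t*exp(6*t) + exp(6*t), -t^2*exp(6*t)/2 + 4*t*exp(6*t), t*exp(6*t)]
  [t^2*exp(6*t)/2 - 6*t*exp(6*t), -t^2*exp(6*t)/2 + 4*t*exp(6*t) + exp(6*t), t*exp(6*t)]
  [t^2*exp(6*t) - 11*t*exp(6*t), -t^2*exp(6*t) + 7*t*exp(6*t), 2*t*exp(6*t) + exp(6*t)]

Strategy: write A = P · J · P⁻¹ where J is a Jordan canonical form, so e^{tA} = P · e^{tJ} · P⁻¹, and e^{tJ} can be computed block-by-block.

A has Jordan form
J =
  [6, 1, 0]
  [0, 6, 1]
  [0, 0, 6]
(up to reordering of blocks).

Per-block formulas:
  For a 3×3 Jordan block J_3(6): exp(t · J_3(6)) = e^(6t)·(I + t·N + (t^2/2)·N^2), where N is the 3×3 nilpotent shift.

After assembling e^{tJ} and conjugating by P, we get:

e^{tA} =
  [t^2*exp(6*t)/2 - 6*t*exp(6*t) + exp(6*t), -t^2*exp(6*t)/2 + 4*t*exp(6*t), t*exp(6*t)]
  [t^2*exp(6*t)/2 - 6*t*exp(6*t), -t^2*exp(6*t)/2 + 4*t*exp(6*t) + exp(6*t), t*exp(6*t)]
  [t^2*exp(6*t) - 11*t*exp(6*t), -t^2*exp(6*t) + 7*t*exp(6*t), 2*t*exp(6*t) + exp(6*t)]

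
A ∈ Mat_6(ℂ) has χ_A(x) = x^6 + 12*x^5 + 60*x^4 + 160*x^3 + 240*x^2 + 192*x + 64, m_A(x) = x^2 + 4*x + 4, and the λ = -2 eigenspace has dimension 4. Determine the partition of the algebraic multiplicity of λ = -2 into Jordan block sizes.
Block sizes for λ = -2: [2, 2, 1, 1]

Step 1 — from the characteristic polynomial, algebraic multiplicity of λ = -2 is 6. From dim ker(A − (-2)·I) = 4, there are exactly 4 Jordan blocks for λ = -2.
Step 2 — from the minimal polynomial, the factor (x + 2)^2 tells us the largest block for λ = -2 has size 2.
Step 3 — with total size 6, 4 blocks, and largest block 2, the block sizes (in nonincreasing order) are [2, 2, 1, 1].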